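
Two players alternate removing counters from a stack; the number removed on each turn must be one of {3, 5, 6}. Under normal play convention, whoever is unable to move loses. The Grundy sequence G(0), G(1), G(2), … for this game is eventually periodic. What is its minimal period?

G(0) = 0
G(1) = mex{} = 0
G(2) = mex{} = 0
G(3) = mex{0} = 1
G(4) = mex{0} = 1
G(5) = mex{0,0} = 1
G(6) = mex{1,0,0} = 2
G(7) = mex{1,0,0} = 2
G(8) = mex{1,1,0} = 2
G(9) = mex{2,1,1} = 0
G(10) = mex{2,1,1} = 0
G(11) = mex{2,2,1} = 0
G(12) = mex{0,2,2} = 1
G(13) = mex{0,2,2} = 1
G(14) = mex{0,0,2} = 1
G(15) = mex{1,0,0} = 2
G(16) = mex{1,0,0} = 2
G(17) = mex{1,1,0} = 2
G(18) = mex{2,1,1} = 0
G(19) = mex{2,1,1} = 0
G(n+9) = G(n) holds for n = 0,…,5 (a full window of length max(S) = 6), so the sequence is purely periodic with period 9.

9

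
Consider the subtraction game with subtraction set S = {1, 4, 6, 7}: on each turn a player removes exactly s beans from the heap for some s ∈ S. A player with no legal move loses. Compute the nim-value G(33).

2

n :  0  1  2  3  4  5  6  7  8  9 10 11 12 13 14 15 16 17 18 19 20 21 22 23 24 25 26 27 28 29 30 31 32 33
G :  0  1  0  1  2  0  1  2  3  2  0  1  2  0  1  0  1  2  0  1  2  3  2  0  1  2  0  1  0  1  2  0  1  2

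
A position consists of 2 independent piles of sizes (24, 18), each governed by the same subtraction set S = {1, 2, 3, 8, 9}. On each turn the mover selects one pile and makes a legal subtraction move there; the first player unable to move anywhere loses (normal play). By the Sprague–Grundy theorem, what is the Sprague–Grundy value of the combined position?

4

All piles use S = {1, 2, 3, 8, 9}:
G(0) = 0
G(1) = mex{0} = 1
G(2) = mex{1,0} = 2
G(3) = mex{2,1,0} = 3
G(4) = mex{3,2,1} = 0
G(5) = mex{0,3,2} = 1
G(6) = mex{1,0,3} = 2
G(7) = mex{2,1,0} = 3
G(8) = mex{3,2,1,0} = 4
G(9) = mex{4,3,2,1,0} = 5
G(10) = mex{5,4,3,2,1} = 0
G(11) = mex{0,5,4,3,2} = 1
G(12) = mex{1,0,5,0,3} = 2
G(13) = mex{2,1,0,1,0} = 3
G(14) = mex{3,2,1,2,1} = 0
G(15) = mex{0,3,2,3,2} = 1
G(16) = mex{1,0,3,4,3} = 2
G(17) = mex{2,1,0,5,4} = 3
G(18) = mex{3,2,1,0,5} = 4
G(19) = mex{4,3,2,1,0} = 5
G(20) = mex{5,4,3,2,1} = 0
G(21) = mex{0,5,4,3,2} = 1
G(22) = mex{1,0,5,0,3} = 2
G(23) = mex{2,1,0,1,0} = 3
G(24) = mex{3,2,1,2,1} = 0
Pile A: G(24) = 0.
Pile B: G(18) = 4.
Combined Grundy value = 0 ⊕ 4 = 4.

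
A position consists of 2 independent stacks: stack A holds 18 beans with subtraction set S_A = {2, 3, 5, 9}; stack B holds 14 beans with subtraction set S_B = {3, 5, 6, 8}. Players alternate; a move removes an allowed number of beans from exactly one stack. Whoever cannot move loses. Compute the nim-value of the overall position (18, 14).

Stack A, S = {2, 3, 5, 9}:
n :  0  1  2  3  4  5  6  7  8  9 10 11 12 13 14 15 16 17 18
G :  0  0  1  1  2  2  3  0  0  1  1  2  2  3  0  0  1  1  2
G_A(18) = 2.
Stack B, S = {3, 5, 6, 8}:
G(0) = 0
G(1) = mex{} = 0
G(2) = mex{} = 0
G(3) = mex{0} = 1
G(4) = mex{0} = 1
G(5) = mex{0,0} = 1
G(6) = mex{1,0,0} = 2
G(7) = mex{1,0,0} = 2
G(8) = mex{1,1,0,0} = 2
G(9) = mex{2,1,1,0} = 3
G(10) = mex{2,1,1,0} = 3
G(11) = mex{2,2,1,1} = 0
G(12) = mex{3,2,2,1} = 0
G(13) = mex{3,2,2,1} = 0
G(14) = mex{0,3,2,2} = 1
G_B(14) = 1.
Combined Grundy value = 2 ⊕ 1 = 3.

3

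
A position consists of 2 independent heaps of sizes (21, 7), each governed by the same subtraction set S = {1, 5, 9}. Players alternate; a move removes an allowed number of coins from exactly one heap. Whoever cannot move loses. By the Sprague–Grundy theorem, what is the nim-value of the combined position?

All heaps use S = {1, 5, 9}:
n :  0  1  2  3  4  5  6  7  8  9 10 11 12 13 14 15 16 17 18 19 20 21
G :  0  1  0  1  0  1  0  1  0  1  0  1  0  1  0  1  0  1  0  1  0  1
Heap A: G(21) = 1.
Heap B: G(7) = 1.
Combined Grundy value = 1 ⊕ 1 = 0.

0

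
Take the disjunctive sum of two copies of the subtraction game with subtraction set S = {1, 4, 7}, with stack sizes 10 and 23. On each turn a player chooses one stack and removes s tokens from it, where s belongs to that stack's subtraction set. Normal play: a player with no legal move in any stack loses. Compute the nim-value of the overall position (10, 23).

2

All stacks use S = {1, 4, 7}:
n :  0  1  2  3  4  5  6  7  8  9 10 11 12 13 14 15 16 17 18 19 20 21 22 23
G :  0  1  0  1  2  0  1  2  0  1  0  1  2  0  1  2  0  1  0  1  2  0  1  2
Stack A: G(10) = 0.
Stack B: G(23) = 2.
Combined Grundy value = 0 ⊕ 2 = 2.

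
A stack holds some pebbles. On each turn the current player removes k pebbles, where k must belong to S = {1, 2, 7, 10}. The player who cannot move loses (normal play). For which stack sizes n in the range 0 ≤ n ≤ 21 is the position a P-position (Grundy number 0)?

n :  0  1  2  3  4  5  6  7  8  9 10 11 12 13 14 15 16 17 18 19 20 21
G :  0  1  2  0  1  2  0  1  2  0  1  2  0  1  2  0  1  2  0  1  2  0
P-positions are exactly the n with G(n) = 0.

0, 3, 6, 9, 12, 15, 18, 21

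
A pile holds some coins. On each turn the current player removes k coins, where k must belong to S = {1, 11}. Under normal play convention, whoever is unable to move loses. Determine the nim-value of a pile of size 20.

n :  0  1  2  3  4  5  6  7  8  9 10 11 12 13 14 15 16 17 18 19 20
G :  0  1  0  1  0  1  0  1  0  1  0  1  0  1  0  1  0  1  0  1  0

0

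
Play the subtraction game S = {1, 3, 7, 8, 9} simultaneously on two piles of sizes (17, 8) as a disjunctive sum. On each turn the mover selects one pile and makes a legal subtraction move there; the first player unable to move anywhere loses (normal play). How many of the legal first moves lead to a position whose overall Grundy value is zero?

6

All piles use S = {1, 3, 7, 8, 9}:
n :  0  1  2  3  4  5  6  7  8  9 10 11 12 13 14 15 16 17
G :  0  1  0  1  0  1  0  1  2  3  2  3  2  3  2  3  0  1
Pile A: G(17) = 1.
Pile B: G(8) = 2.
Combined Grundy value = 1 ⊕ 2 = 3.
A winning move leaves total XOR = 0, i.e. changes one component's Grundy value g to g ⊕ X where X is the current total.
Pile A: need g' = 1⊕3 = 2. Options: 17−1→G=0, 17−3→G=2, 17−7→G=2, 17−8→G=3, 17−9→G=2. Hits: 3.
Pile B: need g' = 2⊕3 = 1. Options: 8−1→G=1, 8−3→G=1, 8−7→G=1, 8−8→G=0. Hits: 3.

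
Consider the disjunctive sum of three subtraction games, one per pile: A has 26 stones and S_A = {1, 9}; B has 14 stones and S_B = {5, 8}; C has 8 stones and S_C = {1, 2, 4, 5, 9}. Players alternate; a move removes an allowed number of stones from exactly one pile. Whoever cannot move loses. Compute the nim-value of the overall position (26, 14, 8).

2

Pile A, S = {1, 9}:
n :  0  1  2  3  4  5  6  7  8  9 10 11 12 13 14 15 16 17 18 19 20 21 22 23 24 25 26
G :  0  1  0  1  0  1  0  1  0  1  0  1  0  1  0  1  0  1  0  1  0  1  0  1  0  1  0
G_A(26) = 0.
Pile B, S = {5, 8}:
n :  0  1  2  3  4  5  6  7  8  9 10 11 12 13 14
G :  0  0  0  0  0  1  1  1  1  1  2  2  2  0  0
G_B(14) = 0.
Pile C, S = {1, 2, 4, 5, 9}:
n : 0 1 2 3 4 5 6 7 8
G : 0 1 2 0 1 2 0 1 2
G_C(8) = 2.
Combined Grundy value = 0 ⊕ 0 ⊕ 2 = 2.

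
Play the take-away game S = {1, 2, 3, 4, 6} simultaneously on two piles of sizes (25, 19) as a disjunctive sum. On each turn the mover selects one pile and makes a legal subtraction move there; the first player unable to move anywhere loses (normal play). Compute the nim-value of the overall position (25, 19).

4

All piles use S = {1, 2, 3, 4, 6}:
G(0) = 0
G(1) = mex{0} = 1
G(2) = mex{1,0} = 2
G(3) = mex{2,1,0} = 3
G(4) = mex{3,2,1,0} = 4
G(5) = mex{4,3,2,1} = 0
G(6) = mex{0,4,3,2,0} = 1
G(7) = mex{1,0,4,3,1} = 2
G(8) = mex{2,1,0,4,2} = 3
G(9) = mex{3,2,1,0,3} = 4
G(10) = mex{4,3,2,1,4} = 0
G(11) = mex{0,4,3,2,0} = 1
G(12) = mex{1,0,4,3,1} = 2
G(13) = mex{2,1,0,4,2} = 3
G(14) = mex{3,2,1,0,3} = 4
G(15) = mex{4,3,2,1,4} = 0
G(16) = mex{0,4,3,2,0} = 1
G(17) = mex{1,0,4,3,1} = 2
G(18) = mex{2,1,0,4,2} = 3
G(19) = mex{3,2,1,0,3} = 4
G(20) = mex{4,3,2,1,4} = 0
G(21) = mex{0,4,3,2,0} = 1
G(22) = mex{1,0,4,3,1} = 2
G(23) = mex{2,1,0,4,2} = 3
G(24) = mex{3,2,1,0,3} = 4
G(25) = mex{4,3,2,1,4} = 0
Pile A: G(25) = 0.
Pile B: G(19) = 4.
Combined Grundy value = 0 ⊕ 4 = 4.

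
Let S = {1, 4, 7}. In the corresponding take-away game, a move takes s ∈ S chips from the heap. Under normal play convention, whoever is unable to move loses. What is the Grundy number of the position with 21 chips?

0

n :  0  1  2  3  4  5  6  7  8  9 10 11 12 13 14 15 16 17 18 19 20 21
G :  0  1  0  1  2  0  1  2  0  1  0  1  2  0  1  2  0  1  0  1  2  0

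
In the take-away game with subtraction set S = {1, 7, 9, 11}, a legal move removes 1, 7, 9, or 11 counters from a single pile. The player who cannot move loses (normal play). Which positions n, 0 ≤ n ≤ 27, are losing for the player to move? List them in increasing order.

n :  0  1  2  3  4  5  6  7  8  9 10 11 12 13 14 15 16 17 18 19 20 21 22 23 24 25 26 27
G :  0  1  0  1  0  1  0  1  0  1  0  1  0  1  0  1  0  1  0  1  0  1  0  1  0  1  0  1
P-positions are exactly the n with G(n) = 0.

0, 2, 4, 6, 8, 10, 12, 14, 16, 18, 20, 22, 24, 26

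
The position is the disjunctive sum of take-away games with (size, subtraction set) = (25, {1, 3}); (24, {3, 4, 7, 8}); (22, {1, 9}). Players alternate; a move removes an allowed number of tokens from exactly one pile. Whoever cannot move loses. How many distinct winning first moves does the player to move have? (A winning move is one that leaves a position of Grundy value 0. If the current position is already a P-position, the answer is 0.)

Pile A, S = {1, 3}:
G(0) = 0
G(1) = mex{0} = 1
G(2) = mex{1} = 0
G(3) = mex{0,0} = 1
G(4) = mex{1,1} = 0
G(5) = mex{0,0} = 1
G(6) = mex{1,1} = 0
G(7) = mex{0,0} = 1
G(8) = mex{1,1} = 0
G(9) = mex{0,0} = 1
G(10) = mex{1,1} = 0
G(11) = mex{0,0} = 1
G(12) = mex{1,1} = 0
G(13) = mex{0,0} = 1
G(14) = mex{1,1} = 0
G(15) = mex{0,0} = 1
G(16) = mex{1,1} = 0
G(17) = mex{0,0} = 1
G(18) = mex{1,1} = 0
G(19) = mex{0,0} = 1
G(20) = mex{1,1} = 0
G(21) = mex{0,0} = 1
G(22) = mex{1,1} = 0
G(23) = mex{0,0} = 1
G(24) = mex{1,1} = 0
G(25) = mex{0,0} = 1
G_A(25) = 1.
Pile B, S = {3, 4, 7, 8}:
n :  0  1  2  3  4  5  6  7  8  9 10 11 12 13 14 15 16 17 18 19 20 21 22 23 24
G :  0  0  0  1  1  1  2  2  2  3  3  0  0  0  1  1  1  2  2  2  3  3  0  0  0
G_B(24) = 0.
Pile C, S = {1, 9}:
G(0) = 0
G(1) = mex{0} = 1
G(2) = mex{1} = 0
G(3) = mex{0} = 1
G(4) = mex{1} = 0
G(5) = mex{0} = 1
G(6) = mex{1} = 0
G(7) = mex{0} = 1
G(8) = mex{1} = 0
G(9) = mex{0,0} = 1
G(10) = mex{1,1} = 0
G(11) = mex{0,0} = 1
G(12) = mex{1,1} = 0
G(13) = mex{0,0} = 1
G(14) = mex{1,1} = 0
G(15) = mex{0,0} = 1
G(16) = mex{1,1} = 0
G(17) = mex{0,0} = 1
G(18) = mex{1,1} = 0
G(19) = mex{0,0} = 1
G(20) = mex{1,1} = 0
G(21) = mex{0,0} = 1
G(22) = mex{1,1} = 0
G_C(22) = 0.
Combined Grundy value = 1 ⊕ 0 ⊕ 0 = 1.
A winning move leaves total XOR = 0, i.e. changes one component's Grundy value g to g ⊕ X where X is the current total.
Pile A: need g' = 1⊕1 = 0. Options: 25−1→G=0, 25−3→G=0. Hits: 2.
Pile B: need g' = 0⊕1 = 1. Options: 24−3→G=3, 24−4→G=3, 24−7→G=2, 24−8→G=1. Hits: 1.
Pile C: need g' = 0⊕1 = 1. Options: 22−1→G=1, 22−9→G=1. Hits: 2.

5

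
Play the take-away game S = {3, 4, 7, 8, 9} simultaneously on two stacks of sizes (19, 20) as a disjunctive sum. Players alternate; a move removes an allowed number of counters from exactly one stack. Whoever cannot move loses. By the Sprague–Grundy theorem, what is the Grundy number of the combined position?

0

All stacks use S = {3, 4, 7, 8, 9}:
G(0) = 0
G(1) = mex{} = 0
G(2) = mex{} = 0
G(3) = mex{0} = 1
G(4) = mex{0,0} = 1
G(5) = mex{0,0} = 1
G(6) = mex{1,0} = 2
G(7) = mex{1,1,0} = 2
G(8) = mex{1,1,0,0} = 2
G(9) = mex{2,1,0,0,0} = 3
G(10) = mex{2,2,1,0,0} = 3
G(11) = mex{2,2,1,1,0} = 3
G(12) = mex{3,2,1,1,1} = 0
G(13) = mex{3,3,2,1,1} = 0
G(14) = mex{3,3,2,2,1} = 0
G(15) = mex{0,3,2,2,2} = 1
G(16) = mex{0,0,3,2,2} = 1
G(17) = mex{0,0,3,3,2} = 1
G(18) = mex{1,0,3,3,3} = 2
G(19) = mex{1,1,0,3,3} = 2
G(20) = mex{1,1,0,0,3} = 2
Stack A: G(19) = 2.
Stack B: G(20) = 2.
Combined Grundy value = 2 ⊕ 2 = 0.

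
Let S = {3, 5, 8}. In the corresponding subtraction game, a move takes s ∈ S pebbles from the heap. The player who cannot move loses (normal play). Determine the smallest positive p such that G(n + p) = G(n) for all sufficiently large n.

11

n :  0  1  2  3  4  5  6  7  8  9 10 11 12 13 14 15 16 17 18 19 20 21 22 23
G :  0  0  0  1  1  1  2  2  2  3  3  0  0  0  1  1  1  2  2  2  3  3  0  0
G(n+11) = G(n) holds for n = 0,…,7 (a full window of length max(S) = 8), so the sequence is purely periodic with period 11.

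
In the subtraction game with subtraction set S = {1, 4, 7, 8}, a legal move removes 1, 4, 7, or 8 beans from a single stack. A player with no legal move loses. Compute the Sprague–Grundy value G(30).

n :  0  1  2  3  4  5  6  7  8  9 10 11 12 13 14 15 16 17 18 19 20 21 22 23 24 25 26 27 28 29 30
G :  0  1  0  1  2  0  1  2  3  2  3  0  1  3  0  1  0  1  2  3  2  4  3  2  3  0  1  0  1  2  0

0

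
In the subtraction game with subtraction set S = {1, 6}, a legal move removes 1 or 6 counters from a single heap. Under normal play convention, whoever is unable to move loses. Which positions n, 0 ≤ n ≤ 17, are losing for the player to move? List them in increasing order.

n :  0  1  2  3  4  5  6  7  8  9 10 11 12 13 14 15 16 17
G :  0  1  0  1  0  1  2  0  1  0  1  0  1  2  0  1  0  1
P-positions are exactly the n with G(n) = 0.

0, 2, 4, 7, 9, 11, 14, 16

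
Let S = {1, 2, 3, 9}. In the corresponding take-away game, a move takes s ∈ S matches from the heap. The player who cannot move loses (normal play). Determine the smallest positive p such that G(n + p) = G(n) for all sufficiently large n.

4

n :  0  1  2  3  4  5  6  7  8  9 10 11 12 13 14
G :  0  1  2  3  0  1  2  3  0  1  2  3  0  1  2
G(n+4) = G(n) holds for n = 0,…,8 (a full window of length max(S) = 9), so the sequence is purely periodic with period 4.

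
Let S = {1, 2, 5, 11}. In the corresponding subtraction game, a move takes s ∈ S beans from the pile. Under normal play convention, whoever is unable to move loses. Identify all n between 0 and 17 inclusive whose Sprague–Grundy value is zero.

0, 3, 6, 9, 12, 15

n :  0  1  2  3  4  5  6  7  8  9 10 11 12 13 14 15 16 17
G :  0  1  2  0  1  2  0  1  2  0  1  2  0  1  2  0  1  2
P-positions are exactly the n with G(n) = 0.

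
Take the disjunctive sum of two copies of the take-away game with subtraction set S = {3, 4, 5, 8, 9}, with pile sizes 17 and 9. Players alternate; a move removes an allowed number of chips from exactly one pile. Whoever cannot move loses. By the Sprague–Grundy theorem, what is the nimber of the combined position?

2

All piles use S = {3, 4, 5, 8, 9}:
n :  0  1  2  3  4  5  6  7  8  9 10 11 12 13 14 15 16 17
G :  0  0  0  1  1  1  2  2  2  3  3  3  0  0  0  1  1  1
Pile A: G(17) = 1.
Pile B: G(9) = 3.
Combined Grundy value = 1 ⊕ 3 = 2.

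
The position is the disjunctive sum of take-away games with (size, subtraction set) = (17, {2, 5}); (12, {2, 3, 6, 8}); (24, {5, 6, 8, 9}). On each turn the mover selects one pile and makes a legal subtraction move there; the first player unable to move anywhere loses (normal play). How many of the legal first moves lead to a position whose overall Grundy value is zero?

4

Pile A, S = {2, 5}:
G(0) = 0
G(1) = mex{} = 0
G(2) = mex{0} = 1
G(3) = mex{0} = 1
G(4) = mex{1} = 0
G(5) = mex{1,0} = 2
G(6) = mex{0,0} = 1
G(7) = mex{2,1} = 0
G(8) = mex{1,1} = 0
G(9) = mex{0,0} = 1
G(10) = mex{0,2} = 1
G(11) = mex{1,1} = 0
G(12) = mex{1,0} = 2
G(13) = mex{0,0} = 1
G(14) = mex{2,1} = 0
G(15) = mex{1,1} = 0
G(16) = mex{0,0} = 1
G(17) = mex{0,2} = 1
G_A(17) = 1.
Pile B, S = {2, 3, 6, 8}:
n :  0  1  2  3  4  5  6  7  8  9 10 11 12
G :  0  0  1  1  2  0  3  1  2  2  0  3  1
G_B(12) = 1.
Pile C, S = {5, 6, 8, 9}:
G(0) = 0
G(1) = mex{} = 0
G(2) = mex{} = 0
G(3) = mex{} = 0
G(4) = mex{} = 0
G(5) = mex{0} = 1
G(6) = mex{0,0} = 1
G(7) = mex{0,0} = 1
G(8) = mex{0,0,0} = 1
G(9) = mex{0,0,0,0} = 1
G(10) = mex{1,0,0,0} = 2
G(11) = mex{1,1,0,0} = 2
G(12) = mex{1,1,0,0} = 2
G(13) = mex{1,1,1,0} = 2
G(14) = mex{1,1,1,1} = 0
G(15) = mex{2,1,1,1} = 0
G(16) = mex{2,2,1,1} = 0
G(17) = mex{2,2,1,1} = 0
G(18) = mex{2,2,2,1} = 0
G(19) = mex{0,2,2,2} = 1
G(20) = mex{0,0,2,2} = 1
G(21) = mex{0,0,2,2} = 1
G(22) = mex{0,0,0,2} = 1
G(23) = mex{0,0,0,0} = 1
G(24) = mex{1,0,0,0} = 2
G_C(24) = 2.
Combined Grundy value = 1 ⊕ 1 ⊕ 2 = 2.
A winning move leaves total XOR = 0, i.e. changes one component's Grundy value g to g ⊕ X where X is the current total.
Pile A: need g' = 1⊕2 = 3. Options: 17−2→G=0, 17−5→G=2. Hits: 0.
Pile B: need g' = 1⊕2 = 3. Options: 12−2→G=0, 12−3→G=2, 12−6→G=3, 12−8→G=2. Hits: 1.
Pile C: need g' = 2⊕2 = 0. Options: 24−5→G=1, 24−6→G=0, 24−8→G=0, 24−9→G=0. Hits: 3.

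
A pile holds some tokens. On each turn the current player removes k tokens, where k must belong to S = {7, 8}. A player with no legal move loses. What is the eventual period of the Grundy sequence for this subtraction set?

15

G(0) = 0
G(1) = mex{} = 0
G(2) = mex{} = 0
G(3) = mex{} = 0
G(4) = mex{} = 0
G(5) = mex{} = 0
G(6) = mex{} = 0
G(7) = mex{0} = 1
G(8) = mex{0,0} = 1
G(9) = mex{0,0} = 1
G(10) = mex{0,0} = 1
G(11) = mex{0,0} = 1
G(12) = mex{0,0} = 1
G(13) = mex{0,0} = 1
G(14) = mex{1,0} = 2
G(15) = mex{1,1} = 0
G(16) = mex{1,1} = 0
G(17) = mex{1,1} = 0
G(18) = mex{1,1} = 0
G(19) = mex{1,1} = 0
G(20) = mex{1,1} = 0
G(21) = mex{2,1} = 0
G(22) = mex{0,2} = 1
G(23) = mex{0,0} = 1
G(24) = mex{0,0} = 1
G(25) = mex{0,0} = 1
G(26) = mex{0,0} = 1
G(27) = mex{0,0} = 1
G(28) = mex{0,0} = 1
G(29) = mex{1,0} = 2
G(30) = mex{1,1} = 0
G(31) = mex{1,1} = 0
G(n+15) = G(n) holds for n = 0,…,7 (a full window of length max(S) = 8), so the sequence is purely periodic with period 15.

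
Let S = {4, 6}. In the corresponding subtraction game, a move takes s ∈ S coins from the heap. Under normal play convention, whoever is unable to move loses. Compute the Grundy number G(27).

n :  0  1  2  3  4  5  6  7  8  9 10 11 12 13 14 15 16 17 18 19 20 21 22 23 24 25 26 27
G :  0  0  0  0  1  1  1  1  2  2  0  0  0  0  1  1  1  1  2  2  0  0  0  0  1  1  1  1

1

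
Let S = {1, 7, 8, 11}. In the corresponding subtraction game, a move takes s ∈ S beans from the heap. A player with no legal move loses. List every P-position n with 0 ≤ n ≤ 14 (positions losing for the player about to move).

n :  0  1  2  3  4  5  6  7  8  9 10 11 12 13 14
G :  0  1  0  1  0  1  0  1  2  3  2  3  2  3  2
P-positions are exactly the n with G(n) = 0.

0, 2, 4, 6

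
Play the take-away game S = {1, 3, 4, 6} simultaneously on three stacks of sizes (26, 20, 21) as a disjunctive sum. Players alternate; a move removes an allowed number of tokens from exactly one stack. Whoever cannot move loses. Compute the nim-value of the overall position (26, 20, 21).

All stacks use S = {1, 3, 4, 6}:
G(0) = 0
G(1) = mex{0} = 1
G(2) = mex{1} = 0
G(3) = mex{0,0} = 1
G(4) = mex{1,1,0} = 2
G(5) = mex{2,0,1} = 3
G(6) = mex{3,1,0,0} = 2
G(7) = mex{2,2,1,1} = 0
G(8) = mex{0,3,2,0} = 1
G(9) = mex{1,2,3,1} = 0
G(10) = mex{0,0,2,2} = 1
G(11) = mex{1,1,0,3} = 2
G(12) = mex{2,0,1,2} = 3
G(13) = mex{3,1,0,0} = 2
G(14) = mex{2,2,1,1} = 0
G(15) = mex{0,3,2,0} = 1
G(16) = mex{1,2,3,1} = 0
G(17) = mex{0,0,2,2} = 1
G(18) = mex{1,1,0,3} = 2
G(19) = mex{2,0,1,2} = 3
G(20) = mex{3,1,0,0} = 2
G(21) = mex{2,2,1,1} = 0
G(22) = mex{0,3,2,0} = 1
G(23) = mex{1,2,3,1} = 0
G(24) = mex{0,0,2,2} = 1
G(25) = mex{1,1,0,3} = 2
G(26) = mex{2,0,1,2} = 3
Stack A: G(26) = 3.
Stack B: G(20) = 2.
Stack C: G(21) = 0.
Combined Grundy value = 3 ⊕ 2 ⊕ 0 = 1.

1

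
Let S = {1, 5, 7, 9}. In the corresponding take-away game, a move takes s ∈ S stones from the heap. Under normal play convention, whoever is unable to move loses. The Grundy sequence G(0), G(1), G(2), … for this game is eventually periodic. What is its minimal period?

2

n :  0  1  2  3  4  5  6  7  8  9 10 11 12 13 14
G :  0  1  0  1  0  1  0  1  0  1  0  1  0  1  0
G(n+2) = G(n) holds for n = 0,…,8 (a full window of length max(S) = 9), so the sequence is purely periodic with period 2.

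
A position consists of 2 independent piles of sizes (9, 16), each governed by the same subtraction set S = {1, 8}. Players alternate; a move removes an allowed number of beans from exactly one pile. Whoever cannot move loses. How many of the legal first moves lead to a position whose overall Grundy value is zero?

2

All piles use S = {1, 8}:
n :  0  1  2  3  4  5  6  7  8  9 10 11 12 13 14 15 16
G :  0  1  0  1  0  1  0  1  2  0  1  0  1  0  1  0  1
Pile A: G(9) = 0.
Pile B: G(16) = 1.
Combined Grundy value = 0 ⊕ 1 = 1.
A winning move leaves total XOR = 0, i.e. changes one component's Grundy value g to g ⊕ X where X is the current total.
Pile A: need g' = 0⊕1 = 1. Options: 9−1→G=2, 9−8→G=1. Hits: 1.
Pile B: need g' = 1⊕1 = 0. Options: 16−1→G=0, 16−8→G=2. Hits: 1.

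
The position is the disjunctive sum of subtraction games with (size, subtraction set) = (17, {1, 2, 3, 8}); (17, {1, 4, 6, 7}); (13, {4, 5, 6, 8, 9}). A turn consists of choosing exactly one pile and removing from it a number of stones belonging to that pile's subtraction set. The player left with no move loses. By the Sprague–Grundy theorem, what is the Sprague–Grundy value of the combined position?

6

Pile A, S = {1, 2, 3, 8}:
n :  0  1  2  3  4  5  6  7  8  9 10 11 12 13 14 15 16 17
G :  0  1  2  3  0  1  2  3  4  0  1  2  3  0  1  2  3  4
G_A(17) = 4.
Pile B, S = {1, 4, 6, 7}:
n :  0  1  2  3  4  5  6  7  8  9 10 11 12 13 14 15 16 17
G :  0  1  0  1  2  0  1  2  3  2  0  1  2  0  1  0  1  2
G_B(17) = 2.
Pile C, S = {4, 5, 6, 8, 9}:
G(0) = 0
G(1) = mex{} = 0
G(2) = mex{} = 0
G(3) = mex{} = 0
G(4) = mex{0} = 1
G(5) = mex{0,0} = 1
G(6) = mex{0,0,0} = 1
G(7) = mex{0,0,0} = 1
G(8) = mex{1,0,0,0} = 2
G(9) = mex{1,1,0,0,0} = 2
G(10) = mex{1,1,1,0,0} = 2
G(11) = mex{1,1,1,0,0} = 2
G(12) = mex{2,1,1,1,0} = 3
G(13) = mex{2,2,1,1,1} = 0
G_C(13) = 0.
Combined Grundy value = 4 ⊕ 2 ⊕ 0 = 6.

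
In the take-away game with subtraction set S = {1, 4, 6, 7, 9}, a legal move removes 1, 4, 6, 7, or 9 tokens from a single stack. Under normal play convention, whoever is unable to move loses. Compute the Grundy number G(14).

1

n :  0  1  2  3  4  5  6  7  8  9 10 11 12 13 14
G :  0  1  0  1  2  0  1  2  3  2  0  1  2  0  1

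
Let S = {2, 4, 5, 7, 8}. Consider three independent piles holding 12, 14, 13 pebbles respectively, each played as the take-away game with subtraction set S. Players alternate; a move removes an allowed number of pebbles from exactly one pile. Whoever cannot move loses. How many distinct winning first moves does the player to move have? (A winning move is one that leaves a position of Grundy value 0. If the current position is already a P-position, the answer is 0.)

3

All piles use S = {2, 4, 5, 7, 8}:
G(0) = 0
G(1) = mex{} = 0
G(2) = mex{0} = 1
G(3) = mex{0} = 1
G(4) = mex{1,0} = 2
G(5) = mex{1,0,0} = 2
G(6) = mex{2,1,0} = 3
G(7) = mex{2,1,1,0} = 3
G(8) = mex{3,2,1,0,0} = 4
G(9) = mex{3,2,2,1,0} = 4
G(10) = mex{4,3,2,1,1} = 0
G(11) = mex{4,3,3,2,1} = 0
G(12) = mex{0,4,3,2,2} = 1
G(13) = mex{0,4,4,3,2} = 1
G(14) = mex{1,0,4,3,3} = 2
Pile A: G(12) = 1.
Pile B: G(14) = 2.
Pile C: G(13) = 1.
Combined Grundy value = 1 ⊕ 2 ⊕ 1 = 2.
A winning move leaves total XOR = 0, i.e. changes one component's Grundy value g to g ⊕ X where X is the current total.
Pile A: need g' = 1⊕2 = 3. Options: 12−2→G=0, 12−4→G=4, 12−5→G=3, 12−7→G=2, 12−8→G=2. Hits: 1.
Pile B: need g' = 2⊕2 = 0. Options: 14−2→G=1, 14−4→G=0, 14−5→G=4, 14−7→G=3, 14−8→G=3. Hits: 1.
Pile C: need g' = 1⊕2 = 3. Options: 13−2→G=0, 13−4→G=4, 13−5→G=4, 13−7→G=3, 13−8→G=2. Hits: 1.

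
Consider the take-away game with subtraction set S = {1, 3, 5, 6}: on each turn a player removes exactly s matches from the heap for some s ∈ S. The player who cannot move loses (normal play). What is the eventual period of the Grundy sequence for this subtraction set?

G(0) = 0
G(1) = mex{0} = 1
G(2) = mex{1} = 0
G(3) = mex{0,0} = 1
G(4) = mex{1,1} = 0
G(5) = mex{0,0,0} = 1
G(6) = mex{1,1,1,0} = 2
G(7) = mex{2,0,0,1} = 3
G(8) = mex{3,1,1,0} = 2
G(9) = mex{2,2,0,1} = 3
G(10) = mex{3,3,1,0} = 2
G(11) = mex{2,2,2,1} = 0
G(12) = mex{0,3,3,2} = 1
G(13) = mex{1,2,2,3} = 0
G(14) = mex{0,0,3,2} = 1
G(15) = mex{1,1,2,3} = 0
G(16) = mex{0,0,0,2} = 1
G(17) = mex{1,1,1,0} = 2
G(18) = mex{2,0,0,1} = 3
G(19) = mex{3,1,1,0} = 2
G(20) = mex{2,2,0,1} = 3
G(21) = mex{3,3,1,0} = 2
G(22) = mex{2,2,2,1} = 0
G(23) = mex{0,3,3,2} = 1
G(n+11) = G(n) holds for n = 0,…,5 (a full window of length max(S) = 6), so the sequence is purely periodic with period 11.

11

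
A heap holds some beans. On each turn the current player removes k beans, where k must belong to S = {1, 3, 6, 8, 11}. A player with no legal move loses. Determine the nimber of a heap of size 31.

1

n :  0  1  2  3  4  5  6  7  8  9 10 11 12 13 14 15 16 17 18 19 20 21 22 23 24 25 26 27 28 29 30 31
G :  0  1  0  1  0  1  2  3  2  0  1  3  4  2  0  1  0  1  0  1  2  3  2  0  1  3  4  2  0  1  0  1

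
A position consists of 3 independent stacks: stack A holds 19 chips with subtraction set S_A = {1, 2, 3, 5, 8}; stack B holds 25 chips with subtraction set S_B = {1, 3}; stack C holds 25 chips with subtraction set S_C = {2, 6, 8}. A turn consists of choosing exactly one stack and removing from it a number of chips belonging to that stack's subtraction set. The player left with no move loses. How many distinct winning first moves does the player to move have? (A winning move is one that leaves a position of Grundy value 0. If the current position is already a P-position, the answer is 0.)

Stack A, S = {1, 2, 3, 5, 8}:
n :  0  1  2  3  4  5  6  7  8  9 10 11 12 13 14 15 16 17 18 19
G :  0  1  2  3  0  1  2  3  4  5  0  1  2  3  0  1  2  3  4  5
G_A(19) = 5.
Stack B, S = {1, 3}:
G(0) = 0
G(1) = mex{0} = 1
G(2) = mex{1} = 0
G(3) = mex{0,0} = 1
G(4) = mex{1,1} = 0
G(5) = mex{0,0} = 1
G(6) = mex{1,1} = 0
G(7) = mex{0,0} = 1
G(8) = mex{1,1} = 0
G(9) = mex{0,0} = 1
G(10) = mex{1,1} = 0
G(11) = mex{0,0} = 1
G(12) = mex{1,1} = 0
G(13) = mex{0,0} = 1
G(14) = mex{1,1} = 0
G(15) = mex{0,0} = 1
G(16) = mex{1,1} = 0
G(17) = mex{0,0} = 1
G(18) = mex{1,1} = 0
G(19) = mex{0,0} = 1
G(20) = mex{1,1} = 0
G(21) = mex{0,0} = 1
G(22) = mex{1,1} = 0
G(23) = mex{0,0} = 1
G(24) = mex{1,1} = 0
G(25) = mex{0,0} = 1
G_B(25) = 1.
Stack C, S = {2, 6, 8}:
G(0) = 0
G(1) = mex{} = 0
G(2) = mex{0} = 1
G(3) = mex{0} = 1
G(4) = mex{1} = 0
G(5) = mex{1} = 0
G(6) = mex{0,0} = 1
G(7) = mex{0,0} = 1
G(8) = mex{1,1,0} = 2
G(9) = mex{1,1,0} = 2
G(10) = mex{2,0,1} = 3
G(11) = mex{2,0,1} = 3
G(12) = mex{3,1,0} = 2
G(13) = mex{3,1,0} = 2
G(14) = mex{2,2,1} = 0
G(15) = mex{2,2,1} = 0
G(16) = mex{0,3,2} = 1
G(17) = mex{0,3,2} = 1
G(18) = mex{1,2,3} = 0
G(19) = mex{1,2,3} = 0
G(20) = mex{0,0,2} = 1
G(21) = mex{0,0,2} = 1
G(22) = mex{1,1,0} = 2
G(23) = mex{1,1,0} = 2
G(24) = mex{2,0,1} = 3
G(25) = mex{2,0,1} = 3
G_C(25) = 3.
Combined Grundy value = 5 ⊕ 1 ⊕ 3 = 7.
A winning move leaves total XOR = 0, i.e. changes one component's Grundy value g to g ⊕ X where X is the current total.
Stack A: need g' = 5⊕7 = 2. Options: 19−1→G=4, 19−2→G=3, 19−3→G=2, 19−5→G=0, 19−8→G=1. Hits: 1.
Stack B: need g' = 1⊕7 = 6. Options: 25−1→G=0, 25−3→G=0. Hits: 0.
Stack C: need g' = 3⊕7 = 4. Options: 25−2→G=2, 25−6→G=0, 25−8→G=1. Hits: 0.

1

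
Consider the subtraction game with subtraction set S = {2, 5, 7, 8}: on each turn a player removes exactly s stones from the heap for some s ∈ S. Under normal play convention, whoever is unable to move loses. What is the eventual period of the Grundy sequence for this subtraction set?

23

G(0) = 0
G(1) = mex{} = 0
G(2) = mex{0} = 1
G(3) = mex{0} = 1
G(4) = mex{1} = 0
G(5) = mex{1,0} = 2
G(6) = mex{0,0} = 1
G(7) = mex{2,1,0} = 3
G(8) = mex{1,1,0,0} = 2
G(9) = mex{3,0,1,0} = 2
G(10) = mex{2,2,1,1} = 0
G(11) = mex{2,1,0,1} = 3
G(12) = mex{0,3,2,0} = 1
G(13) = mex{3,2,1,2} = 0
G(14) = mex{1,2,3,1} = 0
G(15) = mex{0,0,2,3} = 1
G(16) = mex{0,3,2,2} = 1
G(17) = mex{1,1,0,2} = 3
G(18) = mex{1,0,3,0} = 2
G(19) = mex{3,0,1,3} = 2
G(20) = mex{2,1,0,1} = 3
G(21) = mex{2,1,0,0} = 3
G(22) = mex{3,3,1,0} = 2
G(23) = mex{3,2,1,1} = 0
G(24) = mex{2,2,3,1} = 0
G(25) = mex{0,3,2,3} = 1
G(26) = mex{0,3,2,2} = 1
G(27) = mex{1,2,3,2} = 0
G(28) = mex{1,0,3,3} = 2
G(29) = mex{0,0,2,3} = 1
G(30) = mex{2,1,0,2} = 3
G(31) = mex{1,1,0,0} = 2
G(32) = mex{3,0,1,0} = 2
G(33) = mex{2,2,1,1} = 0
G(34) = mex{2,1,0,1} = 3
G(35) = mex{0,3,2,0} = 1
G(36) = mex{3,2,1,2} = 0
G(37) = mex{1,2,3,1} = 0
G(38) = mex{0,0,2,3} = 1
G(39) = mex{0,3,2,2} = 1
G(40) = mex{1,1,0,2} = 3
G(41) = mex{1,0,3,0} = 2
G(42) = mex{3,0,1,3} = 2
G(43) = mex{2,1,0,1} = 3
G(44) = mex{2,1,0,0} = 3
G(45) = mex{3,3,1,0} = 2
G(46) = mex{3,2,1,1} = 0
G(47) = mex{2,2,3,1} = 0
G(n+23) = G(n) holds for n = 0,…,7 (a full window of length max(S) = 8), so the sequence is purely periodic with period 23.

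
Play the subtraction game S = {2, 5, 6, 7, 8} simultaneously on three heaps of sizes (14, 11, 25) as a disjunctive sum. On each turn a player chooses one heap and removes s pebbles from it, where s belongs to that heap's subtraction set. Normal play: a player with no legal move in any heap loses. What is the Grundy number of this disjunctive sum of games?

7

All heaps use S = {2, 5, 6, 7, 8}:
G(0) = 0
G(1) = mex{} = 0
G(2) = mex{0} = 1
G(3) = mex{0} = 1
G(4) = mex{1} = 0
G(5) = mex{1,0} = 2
G(6) = mex{0,0,0} = 1
G(7) = mex{2,1,0,0} = 3
G(8) = mex{1,1,1,0,0} = 2
G(9) = mex{3,0,1,1,0} = 2
G(10) = mex{2,2,0,1,1} = 3
G(11) = mex{2,1,2,0,1} = 3
G(12) = mex{3,3,1,2,0} = 4
G(13) = mex{3,2,3,1,2} = 0
G(14) = mex{4,2,2,3,1} = 0
G(15) = mex{0,3,2,2,3} = 1
G(16) = mex{0,3,3,2,2} = 1
G(17) = mex{1,4,3,3,2} = 0
G(18) = mex{1,0,4,3,3} = 2
G(19) = mex{0,0,0,4,3} = 1
G(20) = mex{2,1,0,0,4} = 3
G(21) = mex{1,1,1,0,0} = 2
G(22) = mex{3,0,1,1,0} = 2
G(23) = mex{2,2,0,1,1} = 3
G(24) = mex{2,1,2,0,1} = 3
G(25) = mex{3,3,1,2,0} = 4
Heap A: G(14) = 0.
Heap B: G(11) = 3.
Heap C: G(25) = 4.
Combined Grundy value = 0 ⊕ 3 ⊕ 4 = 7.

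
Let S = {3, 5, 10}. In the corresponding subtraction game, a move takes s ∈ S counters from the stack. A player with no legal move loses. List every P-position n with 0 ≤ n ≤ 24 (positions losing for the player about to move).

0, 1, 2, 8, 9, 15, 16, 17, 23, 24

G(0) = 0
G(1) = mex{} = 0
G(2) = mex{} = 0
G(3) = mex{0} = 1
G(4) = mex{0} = 1
G(5) = mex{0,0} = 1
G(6) = mex{1,0} = 2
G(7) = mex{1,0} = 2
G(8) = mex{1,1} = 0
G(9) = mex{2,1} = 0
G(10) = mex{2,1,0} = 3
G(11) = mex{0,2,0} = 1
G(12) = mex{0,2,0} = 1
G(13) = mex{3,0,1} = 2
G(14) = mex{1,0,1} = 2
G(15) = mex{1,3,1} = 0
G(16) = mex{2,1,2} = 0
G(17) = mex{2,1,2} = 0
G(18) = mex{0,2,0} = 1
G(19) = mex{0,2,0} = 1
G(20) = mex{0,0,3} = 1
G(21) = mex{1,0,1} = 2
G(22) = mex{1,0,1} = 2
G(23) = mex{1,1,2} = 0
G(24) = mex{2,1,2} = 0
P-positions are exactly the n with G(n) = 0.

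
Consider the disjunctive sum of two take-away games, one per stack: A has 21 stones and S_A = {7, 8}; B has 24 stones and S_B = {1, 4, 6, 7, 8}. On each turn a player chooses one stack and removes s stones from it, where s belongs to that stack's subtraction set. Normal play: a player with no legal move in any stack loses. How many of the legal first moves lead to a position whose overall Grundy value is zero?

1

Stack A, S = {7, 8}:
n :  0  1  2  3  4  5  6  7  8  9 10 11 12 13 14 15 16 17 18 19 20 21
G :  0  0  0  0  0  0  0  1  1  1  1  1  1  1  2  0  0  0  0  0  0  0
G_A(21) = 0.
Stack B, S = {1, 4, 6, 7, 8}:
n :  0  1  2  3  4  5  6  7  8  9 10 11 12 13 14 15 16 17 18 19 20 21 22 23 24
G :  0  1  0  1  2  0  1  2  3  2  3  4  5  3  0  1  0  1  2  0  1  2  3  2  3
G_B(24) = 3.
Combined Grundy value = 0 ⊕ 3 = 3.
A winning move leaves total XOR = 0, i.e. changes one component's Grundy value g to g ⊕ X where X is the current total.
Stack A: need g' = 0⊕3 = 3. Options: 21−7→G=2, 21−8→G=1. Hits: 0.
Stack B: need g' = 3⊕3 = 0. Options: 24−1→G=2, 24−4→G=1, 24−6→G=2, 24−7→G=1, 24−8→G=0. Hits: 1.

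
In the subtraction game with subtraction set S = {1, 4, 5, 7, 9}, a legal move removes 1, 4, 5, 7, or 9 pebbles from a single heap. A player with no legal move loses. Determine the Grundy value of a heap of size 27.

1

G(0) = 0
G(1) = mex{0} = 1
G(2) = mex{1} = 0
G(3) = mex{0} = 1
G(4) = mex{1,0} = 2
G(5) = mex{2,1,0} = 3
G(6) = mex{3,0,1} = 2
G(7) = mex{2,1,0,0} = 3
G(8) = mex{3,2,1,1} = 0
G(9) = mex{0,3,2,0,0} = 1
G(10) = mex{1,2,3,1,1} = 0
G(11) = mex{0,3,2,2,0} = 1
G(12) = mex{1,0,3,3,1} = 2
G(13) = mex{2,1,0,2,2} = 3
G(14) = mex{3,0,1,3,3} = 2
G(15) = mex{2,1,0,0,2} = 3
G(16) = mex{3,2,1,1,3} = 0
G(17) = mex{0,3,2,0,0} = 1
G(18) = mex{1,2,3,1,1} = 0
G(19) = mex{0,3,2,2,0} = 1
G(20) = mex{1,0,3,3,1} = 2
G(21) = mex{2,1,0,2,2} = 3
G(22) = mex{3,0,1,3,3} = 2
G(23) = mex{2,1,0,0,2} = 3
G(24) = mex{3,2,1,1,3} = 0
G(25) = mex{0,3,2,0,0} = 1
G(26) = mex{1,2,3,1,1} = 0
G(27) = mex{0,3,2,2,0} = 1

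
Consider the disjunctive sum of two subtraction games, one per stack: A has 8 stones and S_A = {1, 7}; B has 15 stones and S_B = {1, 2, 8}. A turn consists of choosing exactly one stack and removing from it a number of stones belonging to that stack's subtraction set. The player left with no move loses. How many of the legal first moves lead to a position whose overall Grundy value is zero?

Stack A, S = {1, 7}:
G(0) = 0
G(1) = mex{0} = 1
G(2) = mex{1} = 0
G(3) = mex{0} = 1
G(4) = mex{1} = 0
G(5) = mex{0} = 1
G(6) = mex{1} = 0
G(7) = mex{0,0} = 1
G(8) = mex{1,1} = 0
G_A(8) = 0.
Stack B, S = {1, 2, 8}:
n :  0  1  2  3  4  5  6  7  8  9 10 11 12 13 14 15
G :  0  1  2  0  1  2  0  1  2  0  1  2  0  1  2  0
G_B(15) = 0.
Combined Grundy value = 0 ⊕ 0 = 0.
A winning move leaves total XOR = 0, i.e. changes one component's Grundy value g to g ⊕ X where X is the current total.
Stack A: target g' = 0⊕0 = 0, but every legal move changes the Grundy value (mex property), so 0 moves.
Stack B: target g' = 0⊕0 = 0, but every legal move changes the Grundy value (mex property), so 0 moves.

0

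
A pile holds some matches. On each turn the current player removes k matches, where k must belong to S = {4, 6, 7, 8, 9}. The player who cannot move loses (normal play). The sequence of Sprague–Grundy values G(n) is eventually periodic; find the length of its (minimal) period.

13

n :  0  1  2  3  4  5  6  7  8  9 10 11 12 13 14 15 16 17 18 19 20 21 22 23 24 25 26 27
G :  0  0  0  0  1  1  1  1  2  2  2  2  3  0  0  0  0  1  1  1  1  2  2  2  2  3  0  0
G(n+13) = G(n) holds for n = 0,…,8 (a full window of length max(S) = 9), so the sequence is purely periodic with period 13.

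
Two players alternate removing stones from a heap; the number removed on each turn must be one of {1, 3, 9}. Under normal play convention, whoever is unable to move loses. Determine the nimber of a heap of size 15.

G(0) = 0
G(1) = mex{0} = 1
G(2) = mex{1} = 0
G(3) = mex{0,0} = 1
G(4) = mex{1,1} = 0
G(5) = mex{0,0} = 1
G(6) = mex{1,1} = 0
G(7) = mex{0,0} = 1
G(8) = mex{1,1} = 0
G(9) = mex{0,0,0} = 1
G(10) = mex{1,1,1} = 0
G(11) = mex{0,0,0} = 1
G(12) = mex{1,1,1} = 0
G(13) = mex{0,0,0} = 1
G(14) = mex{1,1,1} = 0
G(15) = mex{0,0,0} = 1

1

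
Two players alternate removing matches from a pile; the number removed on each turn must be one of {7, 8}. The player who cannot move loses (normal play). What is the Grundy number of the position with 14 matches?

n :  0  1  2  3  4  5  6  7  8  9 10 11 12 13 14
G :  0  0  0  0  0  0  0  1  1  1  1  1  1  1  2

2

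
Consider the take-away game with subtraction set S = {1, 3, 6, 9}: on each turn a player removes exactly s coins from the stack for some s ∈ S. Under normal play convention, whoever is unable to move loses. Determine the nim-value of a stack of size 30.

n :  0  1  2  3  4  5  6  7  8  9 10 11 12 13 14 15 16 17 18 19 20 21 22 23 24 25 26 27 28 29 30
G :  0  1  0  1  0  1  2  3  2  3  2  3  0  1  0  1  0  1  2  3  2  3  2  3  0  1  0  1  0  1  2

2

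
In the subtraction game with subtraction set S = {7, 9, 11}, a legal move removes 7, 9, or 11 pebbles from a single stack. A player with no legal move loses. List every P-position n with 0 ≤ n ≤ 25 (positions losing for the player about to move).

0, 1, 2, 3, 4, 5, 6, 18, 19, 20, 21, 22, 23, 24

n :  0  1  2  3  4  5  6  7  8  9 10 11 12 13 14 15 16 17 18 19 20 21 22 23 24 25
G :  0  0  0  0  0  0  0  1  1  1  1  1  1  1  2  2  2  2  0  0  0  0  0  0  0  1
P-positions are exactly the n with G(n) = 0.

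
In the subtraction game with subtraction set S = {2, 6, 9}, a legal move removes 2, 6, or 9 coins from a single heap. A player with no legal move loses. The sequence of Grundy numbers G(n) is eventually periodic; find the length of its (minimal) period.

G(0) = 0
G(1) = mex{} = 0
G(2) = mex{0} = 1
G(3) = mex{0} = 1
G(4) = mex{1} = 0
G(5) = mex{1} = 0
G(6) = mex{0,0} = 1
G(7) = mex{0,0} = 1
G(8) = mex{1,1} = 0
G(9) = mex{1,1,0} = 2
G(10) = mex{0,0,0} = 1
G(11) = mex{2,0,1} = 3
G(12) = mex{1,1,1} = 0
G(13) = mex{3,1,0} = 2
G(14) = mex{0,0,0} = 1
G(15) = mex{2,2,1} = 0
G(16) = mex{1,1,1} = 0
G(17) = mex{0,3,0} = 1
G(18) = mex{0,0,2} = 1
G(19) = mex{1,2,1} = 0
G(20) = mex{1,1,3} = 0
G(21) = mex{0,0,0} = 1
G(22) = mex{0,0,2} = 1
G(23) = mex{1,1,1} = 0
G(24) = mex{1,1,0} = 2
G(25) = mex{0,0,0} = 1
G(26) = mex{2,0,1} = 3
G(27) = mex{1,1,1} = 0
G(28) = mex{3,1,0} = 2
G(29) = mex{0,0,0} = 1
G(30) = mex{2,2,1} = 0
G(31) = mex{1,1,1} = 0
G(n+15) = G(n) holds for n = 0,…,8 (a full window of length max(S) = 9), so the sequence is purely periodic with period 15.

15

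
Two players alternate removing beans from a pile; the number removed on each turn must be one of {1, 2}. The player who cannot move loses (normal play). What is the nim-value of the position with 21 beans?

0

n :  0  1  2  3  4  5  6  7  8  9 10 11 12 13 14 15 16 17 18 19 20 21
G :  0  1  2  0  1  2  0  1  2  0  1  2  0  1  2  0  1  2  0  1  2  0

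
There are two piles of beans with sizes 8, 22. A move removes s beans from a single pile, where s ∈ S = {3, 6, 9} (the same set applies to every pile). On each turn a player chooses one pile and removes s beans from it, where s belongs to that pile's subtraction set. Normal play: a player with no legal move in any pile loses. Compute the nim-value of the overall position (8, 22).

All piles use S = {3, 6, 9}:
G(0) = 0
G(1) = mex{} = 0
G(2) = mex{} = 0
G(3) = mex{0} = 1
G(4) = mex{0} = 1
G(5) = mex{0} = 1
G(6) = mex{1,0} = 2
G(7) = mex{1,0} = 2
G(8) = mex{1,0} = 2
G(9) = mex{2,1,0} = 3
G(10) = mex{2,1,0} = 3
G(11) = mex{2,1,0} = 3
G(12) = mex{3,2,1} = 0
G(13) = mex{3,2,1} = 0
G(14) = mex{3,2,1} = 0
G(15) = mex{0,3,2} = 1
G(16) = mex{0,3,2} = 1
G(17) = mex{0,3,2} = 1
G(18) = mex{1,0,3} = 2
G(19) = mex{1,0,3} = 2
G(20) = mex{1,0,3} = 2
G(21) = mex{2,1,0} = 3
G(22) = mex{2,1,0} = 3
Pile A: G(8) = 2.
Pile B: G(22) = 3.
Combined Grundy value = 2 ⊕ 3 = 1.

1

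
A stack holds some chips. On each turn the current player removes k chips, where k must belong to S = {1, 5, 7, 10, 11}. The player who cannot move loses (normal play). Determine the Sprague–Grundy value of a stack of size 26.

0

n :  0  1  2  3  4  5  6  7  8  9 10 11 12 13 14 15 16 17 18 19 20 21 22 23 24 25 26
G :  0  1  0  1  0  1  0  1  0  1  2  3  2  3  2  3  2  3  2  3  0  1  0  1  0  1  0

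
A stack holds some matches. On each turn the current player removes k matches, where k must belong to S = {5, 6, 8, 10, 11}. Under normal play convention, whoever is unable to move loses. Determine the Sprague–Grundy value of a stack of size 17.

0

G(0) = 0
G(1) = mex{} = 0
G(2) = mex{} = 0
G(3) = mex{} = 0
G(4) = mex{} = 0
G(5) = mex{0} = 1
G(6) = mex{0,0} = 1
G(7) = mex{0,0} = 1
G(8) = mex{0,0,0} = 1
G(9) = mex{0,0,0} = 1
G(10) = mex{1,0,0,0} = 2
G(11) = mex{1,1,0,0,0} = 2
G(12) = mex{1,1,0,0,0} = 2
G(13) = mex{1,1,1,0,0} = 2
G(14) = mex{1,1,1,0,0} = 2
G(15) = mex{2,1,1,1,0} = 3
G(16) = mex{2,2,1,1,1} = 0
G(17) = mex{2,2,1,1,1} = 0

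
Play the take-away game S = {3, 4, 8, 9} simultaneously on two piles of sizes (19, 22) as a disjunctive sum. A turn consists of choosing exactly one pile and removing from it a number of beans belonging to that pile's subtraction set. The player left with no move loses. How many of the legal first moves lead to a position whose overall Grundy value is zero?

All piles use S = {3, 4, 8, 9}:
G(0) = 0
G(1) = mex{} = 0
G(2) = mex{} = 0
G(3) = mex{0} = 1
G(4) = mex{0,0} = 1
G(5) = mex{0,0} = 1
G(6) = mex{1,0} = 2
G(7) = mex{1,1} = 0
G(8) = mex{1,1,0} = 2
G(9) = mex{2,1,0,0} = 3
G(10) = mex{0,2,0,0} = 1
G(11) = mex{2,0,1,0} = 3
G(12) = mex{3,2,1,1} = 0
G(13) = mex{1,3,1,1} = 0
G(14) = mex{3,1,2,1} = 0
G(15) = mex{0,3,0,2} = 1
G(16) = mex{0,0,2,0} = 1
G(17) = mex{0,0,3,2} = 1
G(18) = mex{1,0,1,3} = 2
G(19) = mex{1,1,3,1} = 0
G(20) = mex{1,1,0,3} = 2
G(21) = mex{2,1,0,0} = 3
G(22) = mex{0,2,0,0} = 1
Pile A: G(19) = 0.
Pile B: G(22) = 1.
Combined Grundy value = 0 ⊕ 1 = 1.
A winning move leaves total XOR = 0, i.e. changes one component's Grundy value g to g ⊕ X where X is the current total.
Pile A: need g' = 0⊕1 = 1. Options: 19−3→G=1, 19−4→G=1, 19−8→G=3, 19−9→G=1. Hits: 3.
Pile B: need g' = 1⊕1 = 0. Options: 22−3→G=0, 22−4→G=2, 22−8→G=0, 22−9→G=0. Hits: 3.

6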